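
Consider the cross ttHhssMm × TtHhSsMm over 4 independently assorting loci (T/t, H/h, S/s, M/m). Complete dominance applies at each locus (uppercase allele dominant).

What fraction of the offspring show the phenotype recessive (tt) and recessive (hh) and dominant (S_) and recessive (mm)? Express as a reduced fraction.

ttHhssMm gametes: tHsM×4, tHsm×4, thsM×4, thsm×4
TtHhSsMm gametes: THSM×1, THSm×1, THsM×1, THsm×1, ThSM×1, ThSm×1, ThsM×1, Thsm×1, tHSM×1, tHSm×1, tHsM×1, tHsm×1, thSM×1, thSm×1, thsM×1, thsm×1
ttHhssMm×TtHhSsMm grid (16·16=256): TtHHSsMM=4 TtHHSsMm=8 TtHHSsmm=4 TtHHssMM=4 TtHHssMm=8 TtHHssmm=4 TtHhSsMM=8 TtHhSsMm=16 TtHhSsmm=8 TtHhssMM=8 TtHhssMm=16 TtHhssmm=8 TthhSsMM=4 TthhSsMm=8 TthhSsmm=4 TthhssMM=4 TthhssMm=8 Tthhssmm=4 ttHHSsMM=4 ttHHSsMm=8 ttHHSsmm=4 ttHHssMM=4 ttHHssMm=8 ttHHssmm=4 ttHhSsMM=8 ttHhSsMm=16 ttHhSsmm=8 ttHhssMM=8 ttHhssMm=16 ttHhssmm=8 tthhSsMM=4 tthhSsMm=8 tthhSsmm=4 tthhssMM=4 tthhssMm=8 tthhssmm=4
tt hh S_ mm hits 4/256; gcd=4; 4÷4/256÷4 = 1/64

P(tt hh S_ mm) = 1/64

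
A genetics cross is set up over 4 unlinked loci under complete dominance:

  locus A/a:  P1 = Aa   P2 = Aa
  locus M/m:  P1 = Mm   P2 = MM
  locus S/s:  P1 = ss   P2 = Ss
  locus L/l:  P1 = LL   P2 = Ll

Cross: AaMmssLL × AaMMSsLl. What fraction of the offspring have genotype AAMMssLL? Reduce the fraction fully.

AaMmssLL gametes: AMsL×4, AmsL×4, aMsL×4, amsL×4
AaMMSsLl gametes: AMSL×2, AMSl×2, AMsL×2, AMsl×2, aMSL×2, aMSl×2, aMsL×2, aMsl×2
AaMmssLL×AaMMSsLl grid (16·16=256): AAMMSsLL=8 AAMMSsLl=8 AAMMssLL=8 AAMMssLl=8 AAMmSsLL=8 AAMmSsLl=8 AAMmssLL=8 AAMmssLl=8 AaMMSsLL=16 AaMMSsLl=16 AaMMssLL=16 AaMMssLl=16 AaMmSsLL=16 AaMmSsLl=16 AaMmssLL=16 AaMmssLl=16 aaMMSsLL=8 aaMMSsLl=8 aaMMssLL=8 aaMMssLl=8 aaMmSsLL=8 aaMmSsLl=8 aaMmssLL=8 aaMmssLl=8
AAMMssLL hits 8/256; gcd=8; 8÷8/256÷8 = 1/32

P(AAMMssLL) = 1/32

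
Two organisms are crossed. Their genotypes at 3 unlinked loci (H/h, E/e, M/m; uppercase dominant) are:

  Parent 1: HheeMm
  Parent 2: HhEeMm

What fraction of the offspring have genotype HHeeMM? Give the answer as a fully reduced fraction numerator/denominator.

HheeMm gametes: HeM×2, Hem×2, heM×2, hem×2
HhEeMm gametes: HEM×1, HEm×1, HeM×1, Hem×1, hEM×1, hEm×1, heM×1, hem×1
HheeMm×HhEeMm grid (8·8=64): HHEeMM=2 HHEeMm=4 HHEemm=2 HHeeMM=2 HHeeMm=4 HHeemm=2 HhEeMM=4 HhEeMm=8 HhEemm=4 HheeMM=4 HheeMm=8 Hheemm=4 hhEeMM=2 hhEeMm=4 hhEemm=2 hheeMM=2 hheeMm=4 hheemm=2
HHeeMM hits 2/64; gcd=2; 2÷2/64÷2 = 1/32

P(HHeeMM) = 1/32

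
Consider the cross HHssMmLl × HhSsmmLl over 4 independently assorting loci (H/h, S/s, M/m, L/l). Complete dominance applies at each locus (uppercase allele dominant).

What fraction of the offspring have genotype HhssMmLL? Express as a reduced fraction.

HHssMmLl gametes: HsML×4, HsMl×4, HsmL×4, Hsml×4
HhSsmmLl gametes: HSmL×2, HSml×2, HsmL×2, Hsml×2, hSmL×2, hSml×2, hsmL×2, hsml×2
HHssMmLl×HhSsmmLl grid (16·16=256): HHSsMmLL=8 HHSsMmLl=16 HHSsMmll=8 HHSsmmLL=8 HHSsmmLl=16 HHSsmmll=8 HHssMmLL=8 HHssMmLl=16 HHssMmll=8 HHssmmLL=8 HHssmmLl=16 HHssmmll=8 HhSsMmLL=8 HhSsMmLl=16 HhSsMmll=8 HhSsmmLL=8 HhSsmmLl=16 HhSsmmll=8 HhssMmLL=8 HhssMmLl=16 HhssMmll=8 HhssmmLL=8 HhssmmLl=16 Hhssmmll=8
HhssMmLL hits 8/256; gcd=8; 8÷8/256÷8 = 1/32

P(HhssMmLL) = 1/32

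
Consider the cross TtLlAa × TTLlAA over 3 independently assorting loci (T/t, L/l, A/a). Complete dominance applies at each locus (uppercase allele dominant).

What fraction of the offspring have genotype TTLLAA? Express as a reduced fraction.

TtLlAa gametes: TLA×1, TLa×1, TlA×1, Tla×1, tLA×1, tLa×1, tlA×1, tla×1
TTLlAA gametes: TLA×4, TlA×4
TtLlAa×TTLlAA grid (8·8=64): TTLLAA=4 TTLLAa=4 TTLlAA=8 TTLlAa=8 TTllAA=4 TTllAa=4 TtLLAA=4 TtLLAa=4 TtLlAA=8 TtLlAa=8 TtllAA=4 TtllAa=4
TTLLAA hits 4/64; gcd=4; 4÷4/64÷4 = 1/16

P(TTLLAA) = 1/16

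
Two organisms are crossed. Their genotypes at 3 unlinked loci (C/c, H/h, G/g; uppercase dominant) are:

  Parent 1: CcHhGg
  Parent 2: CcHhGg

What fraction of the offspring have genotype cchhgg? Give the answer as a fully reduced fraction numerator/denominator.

CcHhGg gametes: CHG×1, CHg×1, ChG×1, Chg×1, cHG×1, cHg×1, chG×1, chg×1
CcHhGg gametes: CHG×1, CHg×1, ChG×1, Chg×1, cHG×1, cHg×1, chG×1, chg×1
CcHhGg×CcHhGg grid (8·8=64): CCHHGG=1 CCHHGg=2 CCHHgg=1 CCHhGG=2 CCHhGg=4 CCHhgg=2 CChhGG=1 CChhGg=2 CChhgg=1 CcHHGG=2 CcHHGg=4 CcHHgg=2 CcHhGG=4 CcHhGg=8 CcHhgg=4 CchhGG=2 CchhGg=4 Cchhgg=2 ccHHGG=1 ccHHGg=2 ccHHgg=1 ccHhGG=2 ccHhGg=4 ccHhgg=2 cchhGG=1 cchhGg=2 cchhgg=1
cchhgg hits 1/64; gcd=1; 1÷1/64÷1 = 1/64

P(cchhgg) = 1/64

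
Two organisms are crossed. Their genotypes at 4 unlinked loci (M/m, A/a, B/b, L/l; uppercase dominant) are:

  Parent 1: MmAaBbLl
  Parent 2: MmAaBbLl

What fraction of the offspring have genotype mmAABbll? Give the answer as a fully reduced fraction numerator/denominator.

MmAaBbLl gametes: MABL×1, MABl×1, MAbL×1, MAbl×1, MaBL×1, MaBl×1, MabL×1, Mabl×1, mABL×1, mABl×1, mAbL×1, mAbl×1, maBL×1, maBl×1, mabL×1, mabl×1
MmAaBbLl gametes: MABL×1, MABl×1, MAbL×1, MAbl×1, MaBL×1, MaBl×1, MabL×1, Mabl×1, mABL×1, mABl×1, mAbL×1, mAbl×1, maBL×1, maBl×1, mabL×1, mabl×1
MmAaBbLl×MmAaBbLl grid (16·16=256): MMAABBLL=1 MMAABBLl=2 MMAABBll=1 MMAABbLL=2 MMAABbLl=4 MMAABbll=2 MMAAbbLL=1 MMAAbbLl=2 MMAAbbll=1 MMAaBBLL=2 MMAaBBLl=4 MMAaBBll=2 MMAaBbLL=4 MMAaBbLl=8 MMAaBbll=4 MMAabbLL=2 MMAabbLl=4 MMAabbll=2 MMaaBBLL=1 MMaaBBLl=2 MMaaBBll=1 MMaaBbLL=2 MMaaBbLl=4 MMaaBbll=2 MMaabbLL=1 MMaabbLl=2 MMaabbll=1 MmAABBLL=2 MmAABBLl=4 MmAABBll=2 MmAABbLL=4 MmAABbLl=8 MmAABbll=4 MmAAbbLL=2 MmAAbbLl=4 MmAAbbll=2 MmAaBBLL=4 MmAaBBLl=8 MmAaBBll=4 MmAaBbLL=8 MmAaBbLl=16 MmAaBbll=8 MmAabbLL=4 MmAabbLl=8 MmAabbll=4 MmaaBBLL=2 MmaaBBLl=4 MmaaBBll=2 MmaaBbLL=4 MmaaBbLl=8 MmaaBbll=4 MmaabbLL=2 MmaabbLl=4 Mmaabbll=2 mmAABBLL=1 mmAABBLl=2 mmAABBll=1 mmAABbLL=2 mmAABbLl=4 mmAABbll=2 mmAAbbLL=1 mmAAbbLl=2 mmAAbbll=1 mmAaBBLL=2 mmAaBBLl=4 mmAaBBll=2 mmAaBbLL=4 mmAaBbLl=8 mmAaBbll=4 mmAabbLL=2 mmAabbLl=4 mmAabbll=2 mmaaBBLL=1 mmaaBBLl=2 mmaaBBll=1 mmaaBbLL=2 mmaaBbLl=4 mmaaBbll=2 mmaabbLL=1 mmaabbLl=2 mmaabbll=1
mmAABbll hits 2/256; gcd=2; 2÷2/256÷2 = 1/128

P(mmAABbll) = 1/128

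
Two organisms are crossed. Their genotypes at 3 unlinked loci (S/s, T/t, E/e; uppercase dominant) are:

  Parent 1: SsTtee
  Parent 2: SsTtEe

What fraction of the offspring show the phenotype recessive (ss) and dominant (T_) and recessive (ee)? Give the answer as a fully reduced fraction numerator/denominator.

P(ss T_ ee) = 3/32

SsTtee gametes: STe×2, Ste×2, sTe×2, ste×2
SsTtEe gametes: STE×1, STe×1, StE×1, Ste×1, sTE×1, sTe×1, stE×1, ste×1
SsTtee×SsTtEe grid (8·8=64): SSTTEe=2 SSTTee=2 SSTtEe=4 SSTtee=4 SSttEe=2 SSttee=2 SsTTEe=4 SsTTee=4 SsTtEe=8 SsTtee=8 SsttEe=4 Ssttee=4 ssTTEe=2 ssTTee=2 ssTtEe=4 ssTtee=4 ssttEe=2 ssttee=2
ss T_ ee hits 6/64; gcd=2; 6÷2/64÷2 = 3/32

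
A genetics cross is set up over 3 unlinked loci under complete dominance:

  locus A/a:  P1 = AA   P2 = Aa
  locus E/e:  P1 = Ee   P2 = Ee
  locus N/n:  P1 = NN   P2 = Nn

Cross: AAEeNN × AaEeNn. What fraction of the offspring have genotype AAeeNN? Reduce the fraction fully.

AAEeNN gametes: AEN×4, AeN×4
AaEeNn gametes: AEN×1, AEn×1, AeN×1, Aen×1, aEN×1, aEn×1, aeN×1, aen×1
AAEeNN×AaEeNn grid (8·8=64): AAEENN=4 AAEENn=4 AAEeNN=8 AAEeNn=8 AAeeNN=4 AAeeNn=4 AaEENN=4 AaEENn=4 AaEeNN=8 AaEeNn=8 AaeeNN=4 AaeeNn=4
AAeeNN hits 4/64; gcd=4; 4÷4/64÷4 = 1/16

P(AAeeNN) = 1/16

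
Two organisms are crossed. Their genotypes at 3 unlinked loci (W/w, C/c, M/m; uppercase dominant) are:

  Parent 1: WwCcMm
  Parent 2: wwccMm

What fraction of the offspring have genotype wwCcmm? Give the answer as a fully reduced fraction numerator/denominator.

P(wwCcmm) = 1/16

WwCcMm gametes: WCM×1, WCm×1, WcM×1, Wcm×1, wCM×1, wCm×1, wcM×1, wcm×1
wwccMm gametes: wcM×4, wcm×4
WwCcMm×wwccMm grid (8·8=64): WwCcMM=4 WwCcMm=8 WwCcmm=4 WwccMM=4 WwccMm=8 Wwccmm=4 wwCcMM=4 wwCcMm=8 wwCcmm=4 wwccMM=4 wwccMm=8 wwccmm=4
wwCcmm hits 4/64; gcd=4; 4÷4/64÷4 = 1/16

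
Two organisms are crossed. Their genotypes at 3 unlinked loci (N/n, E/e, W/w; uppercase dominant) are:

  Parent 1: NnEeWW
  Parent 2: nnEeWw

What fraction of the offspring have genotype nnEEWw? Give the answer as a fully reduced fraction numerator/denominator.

P(nnEEWw) = 1/16

NnEeWW gametes: NEW×2, NeW×2, nEW×2, neW×2
nnEeWw gametes: nEW×2, nEw×2, neW×2, new×2
NnEeWW×nnEeWw grid (8·8=64): NnEEWW=4 NnEEWw=4 NnEeWW=8 NnEeWw=8 NneeWW=4 NneeWw=4 nnEEWW=4 nnEEWw=4 nnEeWW=8 nnEeWw=8 nneeWW=4 nneeWw=4
nnEEWw hits 4/64; gcd=4; 4÷4/64÷4 = 1/16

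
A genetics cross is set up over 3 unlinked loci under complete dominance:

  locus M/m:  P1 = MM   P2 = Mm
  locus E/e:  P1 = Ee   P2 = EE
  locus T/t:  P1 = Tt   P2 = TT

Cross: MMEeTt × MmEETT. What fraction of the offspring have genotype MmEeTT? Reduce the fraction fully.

P(MmEeTT) = 1/8

MMEeTt gametes: MET×2, MEt×2, MeT×2, Met×2
MmEETT gametes: MET×4, mET×4
MMEeTt×MmEETT grid (8·8=64): MMEETT=8 MMEETt=8 MMEeTT=8 MMEeTt=8 MmEETT=8 MmEETt=8 MmEeTT=8 MmEeTt=8
MmEeTT hits 8/64; gcd=8; 8÷8/64÷8 = 1/8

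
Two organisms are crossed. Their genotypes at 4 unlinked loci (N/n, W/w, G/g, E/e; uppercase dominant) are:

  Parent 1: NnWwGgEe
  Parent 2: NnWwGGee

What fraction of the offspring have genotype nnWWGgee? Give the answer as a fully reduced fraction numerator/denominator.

P(nnWWGgee) = 1/64

NnWwGgEe gametes: NWGE×1, NWGe×1, NWgE×1, NWge×1, NwGE×1, NwGe×1, NwgE×1, Nwge×1, nWGE×1, nWGe×1, nWgE×1, nWge×1, nwGE×1, nwGe×1, nwgE×1, nwge×1
NnWwGGee gametes: NWGe×4, NwGe×4, nWGe×4, nwGe×4
NnWwGgEe×NnWwGGee grid (16·16=256): NNWWGGEe=4 NNWWGGee=4 NNWWGgEe=4 NNWWGgee=4 NNWwGGEe=8 NNWwGGee=8 NNWwGgEe=8 NNWwGgee=8 NNwwGGEe=4 NNwwGGee=4 NNwwGgEe=4 NNwwGgee=4 NnWWGGEe=8 NnWWGGee=8 NnWWGgEe=8 NnWWGgee=8 NnWwGGEe=16 NnWwGGee=16 NnWwGgEe=16 NnWwGgee=16 NnwwGGEe=8 NnwwGGee=8 NnwwGgEe=8 NnwwGgee=8 nnWWGGEe=4 nnWWGGee=4 nnWWGgEe=4 nnWWGgee=4 nnWwGGEe=8 nnWwGGee=8 nnWwGgEe=8 nnWwGgee=8 nnwwGGEe=4 nnwwGGee=4 nnwwGgEe=4 nnwwGgee=4
nnWWGgee hits 4/256; gcd=4; 4÷4/256÷4 = 1/64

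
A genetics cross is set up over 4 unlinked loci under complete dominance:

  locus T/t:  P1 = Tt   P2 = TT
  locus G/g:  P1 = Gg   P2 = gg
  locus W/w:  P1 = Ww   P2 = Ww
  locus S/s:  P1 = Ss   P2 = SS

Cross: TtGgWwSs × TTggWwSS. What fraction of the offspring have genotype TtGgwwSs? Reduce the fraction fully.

P(TtGgwwSs) = 1/32

TtGgWwSs gametes: TGWS×1, TGWs×1, TGwS×1, TGws×1, TgWS×1, TgWs×1, TgwS×1, Tgws×1, tGWS×1, tGWs×1, tGwS×1, tGws×1, tgWS×1, tgWs×1, tgwS×1, tgws×1
TTggWwSS gametes: TgWS×8, TgwS×8
TtGgWwSs×TTggWwSS grid (16·16=256): TTGgWWSS=8 TTGgWWSs=8 TTGgWwSS=16 TTGgWwSs=16 TTGgwwSS=8 TTGgwwSs=8 TTggWWSS=8 TTggWWSs=8 TTggWwSS=16 TTggWwSs=16 TTggwwSS=8 TTggwwSs=8 TtGgWWSS=8 TtGgWWSs=8 TtGgWwSS=16 TtGgWwSs=16 TtGgwwSS=8 TtGgwwSs=8 TtggWWSS=8 TtggWWSs=8 TtggWwSS=16 TtggWwSs=16 TtggwwSS=8 TtggwwSs=8
TtGgwwSs hits 8/256; gcd=8; 8÷8/256÷8 = 1/32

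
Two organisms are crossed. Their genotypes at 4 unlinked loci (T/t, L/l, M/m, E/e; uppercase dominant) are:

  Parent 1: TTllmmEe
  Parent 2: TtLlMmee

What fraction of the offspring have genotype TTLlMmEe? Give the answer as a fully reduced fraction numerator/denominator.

TTllmmEe gametes: TlmE×8, Tlme×8
TtLlMmee gametes: TLMe×2, TLme×2, TlMe×2, Tlme×2, tLMe×2, tLme×2, tlMe×2, tlme×2
TTllmmEe×TtLlMmee grid (16·16=256): TTLlMmEe=16 TTLlMmee=16 TTLlmmEe=16 TTLlmmee=16 TTllMmEe=16 TTllMmee=16 TTllmmEe=16 TTllmmee=16 TtLlMmEe=16 TtLlMmee=16 TtLlmmEe=16 TtLlmmee=16 TtllMmEe=16 TtllMmee=16 TtllmmEe=16 Ttllmmee=16
TTLlMmEe hits 16/256; gcd=16; 16÷16/256÷16 = 1/16

P(TTLlMmEe) = 1/16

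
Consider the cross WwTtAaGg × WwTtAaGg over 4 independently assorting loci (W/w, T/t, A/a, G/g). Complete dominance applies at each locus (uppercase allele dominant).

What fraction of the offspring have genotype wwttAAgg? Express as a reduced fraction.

P(wwttAAgg) = 1/256

WwTtAaGg gametes: WTAG×1, WTAg×1, WTaG×1, WTag×1, WtAG×1, WtAg×1, WtaG×1, Wtag×1, wTAG×1, wTAg×1, wTaG×1, wTag×1, wtAG×1, wtAg×1, wtaG×1, wtag×1
WwTtAaGg gametes: WTAG×1, WTAg×1, WTaG×1, WTag×1, WtAG×1, WtAg×1, WtaG×1, Wtag×1, wTAG×1, wTAg×1, wTaG×1, wTag×1, wtAG×1, wtAg×1, wtaG×1, wtag×1
WwTtAaGg×WwTtAaGg grid (16·16=256): WWTTAAGG=1 WWTTAAGg=2 WWTTAAgg=1 WWTTAaGG=2 WWTTAaGg=4 WWTTAagg=2 WWTTaaGG=1 WWTTaaGg=2 WWTTaagg=1 WWTtAAGG=2 WWTtAAGg=4 WWTtAAgg=2 WWTtAaGG=4 WWTtAaGg=8 WWTtAagg=4 WWTtaaGG=2 WWTtaaGg=4 WWTtaagg=2 WWttAAGG=1 WWttAAGg=2 WWttAAgg=1 WWttAaGG=2 WWttAaGg=4 WWttAagg=2 WWttaaGG=1 WWttaaGg=2 WWttaagg=1 WwTTAAGG=2 WwTTAAGg=4 WwTTAAgg=2 WwTTAaGG=4 WwTTAaGg=8 WwTTAagg=4 WwTTaaGG=2 WwTTaaGg=4 WwTTaagg=2 WwTtAAGG=4 WwTtAAGg=8 WwTtAAgg=4 WwTtAaGG=8 WwTtAaGg=16 WwTtAagg=8 WwTtaaGG=4 WwTtaaGg=8 WwTtaagg=4 WwttAAGG=2 WwttAAGg=4 WwttAAgg=2 WwttAaGG=4 WwttAaGg=8 WwttAagg=4 WwttaaGG=2 WwttaaGg=4 Wwttaagg=2 wwTTAAGG=1 wwTTAAGg=2 wwTTAAgg=1 wwTTAaGG=2 wwTTAaGg=4 wwTTAagg=2 wwTTaaGG=1 wwTTaaGg=2 wwTTaagg=1 wwTtAAGG=2 wwTtAAGg=4 wwTtAAgg=2 wwTtAaGG=4 wwTtAaGg=8 wwTtAagg=4 wwTtaaGG=2 wwTtaaGg=4 wwTtaagg=2 wwttAAGG=1 wwttAAGg=2 wwttAAgg=1 wwttAaGG=2 wwttAaGg=4 wwttAagg=2 wwttaaGG=1 wwttaaGg=2 wwttaagg=1
wwttAAgg hits 1/256; gcd=1; 1÷1/256÷1 = 1/256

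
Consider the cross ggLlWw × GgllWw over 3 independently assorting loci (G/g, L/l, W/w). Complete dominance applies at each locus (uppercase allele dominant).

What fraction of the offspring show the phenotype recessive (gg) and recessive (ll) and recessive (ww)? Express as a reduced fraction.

ggLlWw gametes: gLW×2, gLw×2, glW×2, glw×2
GgllWw gametes: GlW×2, Glw×2, glW×2, glw×2
ggLlWw×GgllWw grid (8·8=64): GgLlWW=4 GgLlWw=8 GgLlww=4 GgllWW=4 GgllWw=8 Ggllww=4 ggLlWW=4 ggLlWw=8 ggLlww=4 ggllWW=4 ggllWw=8 ggllww=4
gg ll ww hits 4/64; gcd=4; 4÷4/64÷4 = 1/16

P(gg ll ww) = 1/16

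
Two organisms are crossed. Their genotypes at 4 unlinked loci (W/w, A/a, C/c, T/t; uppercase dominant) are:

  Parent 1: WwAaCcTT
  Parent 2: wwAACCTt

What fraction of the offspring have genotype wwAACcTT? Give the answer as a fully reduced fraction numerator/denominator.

P(wwAACcTT) = 1/16

WwAaCcTT gametes: WACT×2, WAcT×2, WaCT×2, WacT×2, wACT×2, wAcT×2, waCT×2, wacT×2
wwAACCTt gametes: wACT×8, wACt×8
WwAaCcTT×wwAACCTt grid (16·16=256): WwAACCTT=16 WwAACCTt=16 WwAACcTT=16 WwAACcTt=16 WwAaCCTT=16 WwAaCCTt=16 WwAaCcTT=16 WwAaCcTt=16 wwAACCTT=16 wwAACCTt=16 wwAACcTT=16 wwAACcTt=16 wwAaCCTT=16 wwAaCCTt=16 wwAaCcTT=16 wwAaCcTt=16
wwAACcTT hits 16/256; gcd=16; 16÷16/256÷16 = 1/16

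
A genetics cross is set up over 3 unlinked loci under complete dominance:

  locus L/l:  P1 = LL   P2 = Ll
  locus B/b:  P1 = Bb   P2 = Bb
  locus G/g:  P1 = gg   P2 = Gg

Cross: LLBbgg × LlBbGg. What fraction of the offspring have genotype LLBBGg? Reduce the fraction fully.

P(LLBBGg) = 1/16

LLBbgg gametes: LBg×4, Lbg×4
LlBbGg gametes: LBG×1, LBg×1, LbG×1, Lbg×1, lBG×1, lBg×1, lbG×1, lbg×1
LLBbgg×LlBbGg grid (8·8=64): LLBBGg=4 LLBBgg=4 LLBbGg=8 LLBbgg=8 LLbbGg=4 LLbbgg=4 LlBBGg=4 LlBBgg=4 LlBbGg=8 LlBbgg=8 LlbbGg=4 Llbbgg=4
LLBBGg hits 4/64; gcd=4; 4÷4/64÷4 = 1/16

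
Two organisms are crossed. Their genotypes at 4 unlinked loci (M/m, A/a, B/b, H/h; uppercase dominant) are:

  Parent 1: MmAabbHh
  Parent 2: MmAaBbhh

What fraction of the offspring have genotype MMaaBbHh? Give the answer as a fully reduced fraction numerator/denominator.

P(MMaaBbHh) = 1/64

MmAabbHh gametes: MAbH×2, MAbh×2, MabH×2, Mabh×2, mAbH×2, mAbh×2, mabH×2, mabh×2
MmAaBbhh gametes: MABh×2, MAbh×2, MaBh×2, Mabh×2, mABh×2, mAbh×2, maBh×2, mabh×2
MmAabbHh×MmAaBbhh grid (16·16=256): MMAABbHh=4 MMAABbhh=4 MMAAbbHh=4 MMAAbbhh=4 MMAaBbHh=8 MMAaBbhh=8 MMAabbHh=8 MMAabbhh=8 MMaaBbHh=4 MMaaBbhh=4 MMaabbHh=4 MMaabbhh=4 MmAABbHh=8 MmAABbhh=8 MmAAbbHh=8 MmAAbbhh=8 MmAaBbHh=16 MmAaBbhh=16 MmAabbHh=16 MmAabbhh=16 MmaaBbHh=8 MmaaBbhh=8 MmaabbHh=8 Mmaabbhh=8 mmAABbHh=4 mmAABbhh=4 mmAAbbHh=4 mmAAbbhh=4 mmAaBbHh=8 mmAaBbhh=8 mmAabbHh=8 mmAabbhh=8 mmaaBbHh=4 mmaaBbhh=4 mmaabbHh=4 mmaabbhh=4
MMaaBbHh hits 4/256; gcd=4; 4÷4/256÷4 = 1/64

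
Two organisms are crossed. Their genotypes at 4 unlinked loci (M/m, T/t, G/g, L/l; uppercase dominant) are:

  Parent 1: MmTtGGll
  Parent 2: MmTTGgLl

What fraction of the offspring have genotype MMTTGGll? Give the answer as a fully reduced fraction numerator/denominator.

P(MMTTGGll) = 1/32

MmTtGGll gametes: MTGl×4, MtGl×4, mTGl×4, mtGl×4
MmTTGgLl gametes: MTGL×2, MTGl×2, MTgL×2, MTgl×2, mTGL×2, mTGl×2, mTgL×2, mTgl×2
MmTtGGll×MmTTGgLl grid (16·16=256): MMTTGGLl=8 MMTTGGll=8 MMTTGgLl=8 MMTTGgll=8 MMTtGGLl=8 MMTtGGll=8 MMTtGgLl=8 MMTtGgll=8 MmTTGGLl=16 MmTTGGll=16 MmTTGgLl=16 MmTTGgll=16 MmTtGGLl=16 MmTtGGll=16 MmTtGgLl=16 MmTtGgll=16 mmTTGGLl=8 mmTTGGll=8 mmTTGgLl=8 mmTTGgll=8 mmTtGGLl=8 mmTtGGll=8 mmTtGgLl=8 mmTtGgll=8
MMTTGGll hits 8/256; gcd=8; 8÷8/256÷8 = 1/32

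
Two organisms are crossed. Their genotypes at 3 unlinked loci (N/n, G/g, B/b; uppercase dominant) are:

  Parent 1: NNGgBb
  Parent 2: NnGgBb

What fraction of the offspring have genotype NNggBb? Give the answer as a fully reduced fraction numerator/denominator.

P(NNggBb) = 1/16

NNGgBb gametes: NGB×2, NGb×2, NgB×2, Ngb×2
NnGgBb gametes: NGB×1, NGb×1, NgB×1, Ngb×1, nGB×1, nGb×1, ngB×1, ngb×1
NNGgBb×NnGgBb grid (8·8=64): NNGGBB=2 NNGGBb=4 NNGGbb=2 NNGgBB=4 NNGgBb=8 NNGgbb=4 NNggBB=2 NNggBb=4 NNggbb=2 NnGGBB=2 NnGGBb=4 NnGGbb=2 NnGgBB=4 NnGgBb=8 NnGgbb=4 NnggBB=2 NnggBb=4 Nnggbb=2
NNggBb hits 4/64; gcd=4; 4÷4/64÷4 = 1/16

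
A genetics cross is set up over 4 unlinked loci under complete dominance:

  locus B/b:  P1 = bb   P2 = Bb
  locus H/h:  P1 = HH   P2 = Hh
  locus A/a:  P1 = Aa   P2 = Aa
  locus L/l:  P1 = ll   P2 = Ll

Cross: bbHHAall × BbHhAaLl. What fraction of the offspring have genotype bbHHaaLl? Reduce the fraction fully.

P(bbHHaaLl) = 1/32

bbHHAall gametes: bHAl×8, bHal×8
BbHhAaLl gametes: BHAL×1, BHAl×1, BHaL×1, BHal×1, BhAL×1, BhAl×1, BhaL×1, Bhal×1, bHAL×1, bHAl×1, bHaL×1, bHal×1, bhAL×1, bhAl×1, bhaL×1, bhal×1
bbHHAall×BbHhAaLl grid (16·16=256): BbHHAALl=8 BbHHAAll=8 BbHHAaLl=16 BbHHAall=16 BbHHaaLl=8 BbHHaall=8 BbHhAALl=8 BbHhAAll=8 BbHhAaLl=16 BbHhAall=16 BbHhaaLl=8 BbHhaall=8 bbHHAALl=8 bbHHAAll=8 bbHHAaLl=16 bbHHAall=16 bbHHaaLl=8 bbHHaall=8 bbHhAALl=8 bbHhAAll=8 bbHhAaLl=16 bbHhAall=16 bbHhaaLl=8 bbHhaall=8
bbHHaaLl hits 8/256; gcd=8; 8÷8/256÷8 = 1/32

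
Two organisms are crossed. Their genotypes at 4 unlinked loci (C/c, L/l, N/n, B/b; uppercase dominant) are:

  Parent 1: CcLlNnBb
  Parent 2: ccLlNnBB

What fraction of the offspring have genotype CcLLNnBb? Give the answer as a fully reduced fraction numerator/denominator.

CcLlNnBb gametes: CLNB×1, CLNb×1, CLnB×1, CLnb×1, ClNB×1, ClNb×1, ClnB×1, Clnb×1, cLNB×1, cLNb×1, cLnB×1, cLnb×1, clNB×1, clNb×1, clnB×1, clnb×1
ccLlNnBB gametes: cLNB×4, cLnB×4, clNB×4, clnB×4
CcLlNnBb×ccLlNnBB grid (16·16=256): CcLLNNBB=4 CcLLNNBb=4 CcLLNnBB=8 CcLLNnBb=8 CcLLnnBB=4 CcLLnnBb=4 CcLlNNBB=8 CcLlNNBb=8 CcLlNnBB=16 CcLlNnBb=16 CcLlnnBB=8 CcLlnnBb=8 CcllNNBB=4 CcllNNBb=4 CcllNnBB=8 CcllNnBb=8 CcllnnBB=4 CcllnnBb=4 ccLLNNBB=4 ccLLNNBb=4 ccLLNnBB=8 ccLLNnBb=8 ccLLnnBB=4 ccLLnnBb=4 ccLlNNBB=8 ccLlNNBb=8 ccLlNnBB=16 ccLlNnBb=16 ccLlnnBB=8 ccLlnnBb=8 ccllNNBB=4 ccllNNBb=4 ccllNnBB=8 ccllNnBb=8 ccllnnBB=4 ccllnnBb=4
CcLLNnBb hits 8/256; gcd=8; 8÷8/256÷8 = 1/32

P(CcLLNnBb) = 1/32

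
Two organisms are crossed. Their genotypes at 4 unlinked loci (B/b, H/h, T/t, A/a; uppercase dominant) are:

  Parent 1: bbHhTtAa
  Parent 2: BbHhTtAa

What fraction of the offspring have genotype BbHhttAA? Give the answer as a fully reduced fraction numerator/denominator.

P(BbHhttAA) = 1/64

bbHhTtAa gametes: bHTA×2, bHTa×2, bHtA×2, bHta×2, bhTA×2, bhTa×2, bhtA×2, bhta×2
BbHhTtAa gametes: BHTA×1, BHTa×1, BHtA×1, BHta×1, BhTA×1, BhTa×1, BhtA×1, Bhta×1, bHTA×1, bHTa×1, bHtA×1, bHta×1, bhTA×1, bhTa×1, bhtA×1, bhta×1
bbHhTtAa×BbHhTtAa grid (16·16=256): BbHHTTAA=2 BbHHTTAa=4 BbHHTTaa=2 BbHHTtAA=4 BbHHTtAa=8 BbHHTtaa=4 BbHHttAA=2 BbHHttAa=4 BbHHttaa=2 BbHhTTAA=4 BbHhTTAa=8 BbHhTTaa=4 BbHhTtAA=8 BbHhTtAa=16 BbHhTtaa=8 BbHhttAA=4 BbHhttAa=8 BbHhttaa=4 BbhhTTAA=2 BbhhTTAa=4 BbhhTTaa=2 BbhhTtAA=4 BbhhTtAa=8 BbhhTtaa=4 BbhhttAA=2 BbhhttAa=4 Bbhhttaa=2 bbHHTTAA=2 bbHHTTAa=4 bbHHTTaa=2 bbHHTtAA=4 bbHHTtAa=8 bbHHTtaa=4 bbHHttAA=2 bbHHttAa=4 bbHHttaa=2 bbHhTTAA=4 bbHhTTAa=8 bbHhTTaa=4 bbHhTtAA=8 bbHhTtAa=16 bbHhTtaa=8 bbHhttAA=4 bbHhttAa=8 bbHhttaa=4 bbhhTTAA=2 bbhhTTAa=4 bbhhTTaa=2 bbhhTtAA=4 bbhhTtAa=8 bbhhTtaa=4 bbhhttAA=2 bbhhttAa=4 bbhhttaa=2
BbHhttAA hits 4/256; gcd=4; 4÷4/256÷4 = 1/64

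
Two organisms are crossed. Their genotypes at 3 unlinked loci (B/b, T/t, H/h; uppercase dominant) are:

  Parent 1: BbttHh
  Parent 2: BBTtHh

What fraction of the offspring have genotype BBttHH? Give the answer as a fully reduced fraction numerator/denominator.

P(BBttHH) = 1/16

BbttHh gametes: BtH×2, Bth×2, btH×2, bth×2
BBTtHh gametes: BTH×2, BTh×2, BtH×2, Bth×2
BbttHh×BBTtHh grid (8·8=64): BBTtHH=4 BBTtHh=8 BBTthh=4 BBttHH=4 BBttHh=8 BBtthh=4 BbTtHH=4 BbTtHh=8 BbTthh=4 BbttHH=4 BbttHh=8 Bbtthh=4
BBttHH hits 4/64; gcd=4; 4÷4/64÷4 = 1/16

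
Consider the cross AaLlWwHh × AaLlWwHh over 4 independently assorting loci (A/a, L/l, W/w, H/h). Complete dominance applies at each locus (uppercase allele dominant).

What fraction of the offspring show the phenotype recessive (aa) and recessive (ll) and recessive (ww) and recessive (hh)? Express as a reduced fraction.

P(aa ll ww hh) = 1/256

AaLlWwHh gametes: ALWH×1, ALWh×1, ALwH×1, ALwh×1, AlWH×1, AlWh×1, AlwH×1, Alwh×1, aLWH×1, aLWh×1, aLwH×1, aLwh×1, alWH×1, alWh×1, alwH×1, alwh×1
AaLlWwHh gametes: ALWH×1, ALWh×1, ALwH×1, ALwh×1, AlWH×1, AlWh×1, AlwH×1, Alwh×1, aLWH×1, aLWh×1, aLwH×1, aLwh×1, alWH×1, alWh×1, alwH×1, alwh×1
AaLlWwHh×AaLlWwHh grid (16·16=256): AALLWWHH=1 AALLWWHh=2 AALLWWhh=1 AALLWwHH=2 AALLWwHh=4 AALLWwhh=2 AALLwwHH=1 AALLwwHh=2 AALLwwhh=1 AALlWWHH=2 AALlWWHh=4 AALlWWhh=2 AALlWwHH=4 AALlWwHh=8 AALlWwhh=4 AALlwwHH=2 AALlwwHh=4 AALlwwhh=2 AAllWWHH=1 AAllWWHh=2 AAllWWhh=1 AAllWwHH=2 AAllWwHh=4 AAllWwhh=2 AAllwwHH=1 AAllwwHh=2 AAllwwhh=1 AaLLWWHH=2 AaLLWWHh=4 AaLLWWhh=2 AaLLWwHH=4 AaLLWwHh=8 AaLLWwhh=4 AaLLwwHH=2 AaLLwwHh=4 AaLLwwhh=2 AaLlWWHH=4 AaLlWWHh=8 AaLlWWhh=4 AaLlWwHH=8 AaLlWwHh=16 AaLlWwhh=8 AaLlwwHH=4 AaLlwwHh=8 AaLlwwhh=4 AallWWHH=2 AallWWHh=4 AallWWhh=2 AallWwHH=4 AallWwHh=8 AallWwhh=4 AallwwHH=2 AallwwHh=4 Aallwwhh=2 aaLLWWHH=1 aaLLWWHh=2 aaLLWWhh=1 aaLLWwHH=2 aaLLWwHh=4 aaLLWwhh=2 aaLLwwHH=1 aaLLwwHh=2 aaLLwwhh=1 aaLlWWHH=2 aaLlWWHh=4 aaLlWWhh=2 aaLlWwHH=4 aaLlWwHh=8 aaLlWwhh=4 aaLlwwHH=2 aaLlwwHh=4 aaLlwwhh=2 aallWWHH=1 aallWWHh=2 aallWWhh=1 aallWwHH=2 aallWwHh=4 aallWwhh=2 aallwwHH=1 aallwwHh=2 aallwwhh=1
aa ll ww hh hits 1/256; gcd=1; 1÷1/256÷1 = 1/256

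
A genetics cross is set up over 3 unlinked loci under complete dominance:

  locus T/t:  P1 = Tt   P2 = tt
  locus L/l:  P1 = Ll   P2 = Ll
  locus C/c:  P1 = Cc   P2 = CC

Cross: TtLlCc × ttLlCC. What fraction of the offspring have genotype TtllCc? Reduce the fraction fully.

P(TtllCc) = 1/16

TtLlCc gametes: TLC×1, TLc×1, TlC×1, Tlc×1, tLC×1, tLc×1, tlC×1, tlc×1
ttLlCC gametes: tLC×4, tlC×4
TtLlCc×ttLlCC grid (8·8=64): TtLLCC=4 TtLLCc=4 TtLlCC=8 TtLlCc=8 TtllCC=4 TtllCc=4 ttLLCC=4 ttLLCc=4 ttLlCC=8 ttLlCc=8 ttllCC=4 ttllCc=4
TtllCc hits 4/64; gcd=4; 4÷4/64÷4 = 1/16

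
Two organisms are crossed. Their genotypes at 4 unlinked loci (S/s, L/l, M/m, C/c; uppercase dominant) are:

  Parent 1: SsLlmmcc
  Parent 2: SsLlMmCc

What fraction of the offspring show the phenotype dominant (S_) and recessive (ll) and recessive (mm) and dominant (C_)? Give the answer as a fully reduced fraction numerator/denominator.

SsLlmmcc gametes: SLmc×4, Slmc×4, sLmc×4, slmc×4
SsLlMmCc gametes: SLMC×1, SLMc×1, SLmC×1, SLmc×1, SlMC×1, SlMc×1, SlmC×1, Slmc×1, sLMC×1, sLMc×1, sLmC×1, sLmc×1, slMC×1, slMc×1, slmC×1, slmc×1
SsLlmmcc×SsLlMmCc grid (16·16=256): SSLLMmCc=4 SSLLMmcc=4 SSLLmmCc=4 SSLLmmcc=4 SSLlMmCc=8 SSLlMmcc=8 SSLlmmCc=8 SSLlmmcc=8 SSllMmCc=4 SSllMmcc=4 SSllmmCc=4 SSllmmcc=4 SsLLMmCc=8 SsLLMmcc=8 SsLLmmCc=8 SsLLmmcc=8 SsLlMmCc=16 SsLlMmcc=16 SsLlmmCc=16 SsLlmmcc=16 SsllMmCc=8 SsllMmcc=8 SsllmmCc=8 Ssllmmcc=8 ssLLMmCc=4 ssLLMmcc=4 ssLLmmCc=4 ssLLmmcc=4 ssLlMmCc=8 ssLlMmcc=8 ssLlmmCc=8 ssLlmmcc=8 ssllMmCc=4 ssllMmcc=4 ssllmmCc=4 ssllmmcc=4
S_ ll mm C_ hits 12/256; gcd=4; 12÷4/256÷4 = 3/64

P(S_ ll mm C_) = 3/64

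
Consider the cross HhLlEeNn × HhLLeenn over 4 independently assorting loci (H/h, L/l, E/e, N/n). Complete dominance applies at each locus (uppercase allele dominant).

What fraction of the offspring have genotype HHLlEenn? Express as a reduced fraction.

P(HHLlEenn) = 1/32

HhLlEeNn gametes: HLEN×1, HLEn×1, HLeN×1, HLen×1, HlEN×1, HlEn×1, HleN×1, Hlen×1, hLEN×1, hLEn×1, hLeN×1, hLen×1, hlEN×1, hlEn×1, hleN×1, hlen×1
HhLLeenn gametes: HLen×8, hLen×8
HhLlEeNn×HhLLeenn grid (16·16=256): HHLLEeNn=8 HHLLEenn=8 HHLLeeNn=8 HHLLeenn=8 HHLlEeNn=8 HHLlEenn=8 HHLleeNn=8 HHLleenn=8 HhLLEeNn=16 HhLLEenn=16 HhLLeeNn=16 HhLLeenn=16 HhLlEeNn=16 HhLlEenn=16 HhLleeNn=16 HhLleenn=16 hhLLEeNn=8 hhLLEenn=8 hhLLeeNn=8 hhLLeenn=8 hhLlEeNn=8 hhLlEenn=8 hhLleeNn=8 hhLleenn=8
HHLlEenn hits 8/256; gcd=8; 8÷8/256÷8 = 1/32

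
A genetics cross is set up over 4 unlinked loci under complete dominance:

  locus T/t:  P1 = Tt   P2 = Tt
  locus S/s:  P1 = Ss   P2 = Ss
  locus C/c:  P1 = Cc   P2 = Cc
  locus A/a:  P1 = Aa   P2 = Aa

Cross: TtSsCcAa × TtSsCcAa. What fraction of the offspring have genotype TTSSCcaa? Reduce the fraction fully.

P(TTSSCcaa) = 1/128

TtSsCcAa gametes: TSCA×1, TSCa×1, TScA×1, TSca×1, TsCA×1, TsCa×1, TscA×1, Tsca×1, tSCA×1, tSCa×1, tScA×1, tSca×1, tsCA×1, tsCa×1, tscA×1, tsca×1
TtSsCcAa gametes: TSCA×1, TSCa×1, TScA×1, TSca×1, TsCA×1, TsCa×1, TscA×1, Tsca×1, tSCA×1, tSCa×1, tScA×1, tSca×1, tsCA×1, tsCa×1, tscA×1, tsca×1
TtSsCcAa×TtSsCcAa grid (16·16=256): TTSSCCAA=1 TTSSCCAa=2 TTSSCCaa=1 TTSSCcAA=2 TTSSCcAa=4 TTSSCcaa=2 TTSSccAA=1 TTSSccAa=2 TTSSccaa=1 TTSsCCAA=2 TTSsCCAa=4 TTSsCCaa=2 TTSsCcAA=4 TTSsCcAa=8 TTSsCcaa=4 TTSsccAA=2 TTSsccAa=4 TTSsccaa=2 TTssCCAA=1 TTssCCAa=2 TTssCCaa=1 TTssCcAA=2 TTssCcAa=4 TTssCcaa=2 TTssccAA=1 TTssccAa=2 TTssccaa=1 TtSSCCAA=2 TtSSCCAa=4 TtSSCCaa=2 TtSSCcAA=4 TtSSCcAa=8 TtSSCcaa=4 TtSSccAA=2 TtSSccAa=4 TtSSccaa=2 TtSsCCAA=4 TtSsCCAa=8 TtSsCCaa=4 TtSsCcAA=8 TtSsCcAa=16 TtSsCcaa=8 TtSsccAA=4 TtSsccAa=8 TtSsccaa=4 TtssCCAA=2 TtssCCAa=4 TtssCCaa=2 TtssCcAA=4 TtssCcAa=8 TtssCcaa=4 TtssccAA=2 TtssccAa=4 Ttssccaa=2 ttSSCCAA=1 ttSSCCAa=2 ttSSCCaa=1 ttSSCcAA=2 ttSSCcAa=4 ttSSCcaa=2 ttSSccAA=1 ttSSccAa=2 ttSSccaa=1 ttSsCCAA=2 ttSsCCAa=4 ttSsCCaa=2 ttSsCcAA=4 ttSsCcAa=8 ttSsCcaa=4 ttSsccAA=2 ttSsccAa=4 ttSsccaa=2 ttssCCAA=1 ttssCCAa=2 ttssCCaa=1 ttssCcAA=2 ttssCcAa=4 ttssCcaa=2 ttssccAA=1 ttssccAa=2 ttssccaa=1
TTSSCcaa hits 2/256; gcd=2; 2÷2/256÷2 = 1/128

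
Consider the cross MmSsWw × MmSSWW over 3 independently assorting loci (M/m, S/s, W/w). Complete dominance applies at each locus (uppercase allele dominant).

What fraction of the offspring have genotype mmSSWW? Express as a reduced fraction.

MmSsWw gametes: MSW×1, MSw×1, MsW×1, Msw×1, mSW×1, mSw×1, msW×1, msw×1
MmSSWW gametes: MSW×4, mSW×4
MmSsWw×MmSSWW grid (8·8=64): MMSSWW=4 MMSSWw=4 MMSsWW=4 MMSsWw=4 MmSSWW=8 MmSSWw=8 MmSsWW=8 MmSsWw=8 mmSSWW=4 mmSSWw=4 mmSsWW=4 mmSsWw=4
mmSSWW hits 4/64; gcd=4; 4÷4/64÷4 = 1/16

P(mmSSWW) = 1/16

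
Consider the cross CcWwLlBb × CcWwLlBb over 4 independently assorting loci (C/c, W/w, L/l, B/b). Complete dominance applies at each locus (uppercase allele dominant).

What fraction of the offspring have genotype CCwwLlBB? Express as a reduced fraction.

P(CCwwLlBB) = 1/128

CcWwLlBb gametes: CWLB×1, CWLb×1, CWlB×1, CWlb×1, CwLB×1, CwLb×1, CwlB×1, Cwlb×1, cWLB×1, cWLb×1, cWlB×1, cWlb×1, cwLB×1, cwLb×1, cwlB×1, cwlb×1
CcWwLlBb gametes: CWLB×1, CWLb×1, CWlB×1, CWlb×1, CwLB×1, CwLb×1, CwlB×1, Cwlb×1, cWLB×1, cWLb×1, cWlB×1, cWlb×1, cwLB×1, cwLb×1, cwlB×1, cwlb×1
CcWwLlBb×CcWwLlBb grid (16·16=256): CCWWLLBB=1 CCWWLLBb=2 CCWWLLbb=1 CCWWLlBB=2 CCWWLlBb=4 CCWWLlbb=2 CCWWllBB=1 CCWWllBb=2 CCWWllbb=1 CCWwLLBB=2 CCWwLLBb=4 CCWwLLbb=2 CCWwLlBB=4 CCWwLlBb=8 CCWwLlbb=4 CCWwllBB=2 CCWwllBb=4 CCWwllbb=2 CCwwLLBB=1 CCwwLLBb=2 CCwwLLbb=1 CCwwLlBB=2 CCwwLlBb=4 CCwwLlbb=2 CCwwllBB=1 CCwwllBb=2 CCwwllbb=1 CcWWLLBB=2 CcWWLLBb=4 CcWWLLbb=2 CcWWLlBB=4 CcWWLlBb=8 CcWWLlbb=4 CcWWllBB=2 CcWWllBb=4 CcWWllbb=2 CcWwLLBB=4 CcWwLLBb=8 CcWwLLbb=4 CcWwLlBB=8 CcWwLlBb=16 CcWwLlbb=8 CcWwllBB=4 CcWwllBb=8 CcWwllbb=4 CcwwLLBB=2 CcwwLLBb=4 CcwwLLbb=2 CcwwLlBB=4 CcwwLlBb=8 CcwwLlbb=4 CcwwllBB=2 CcwwllBb=4 Ccwwllbb=2 ccWWLLBB=1 ccWWLLBb=2 ccWWLLbb=1 ccWWLlBB=2 ccWWLlBb=4 ccWWLlbb=2 ccWWllBB=1 ccWWllBb=2 ccWWllbb=1 ccWwLLBB=2 ccWwLLBb=4 ccWwLLbb=2 ccWwLlBB=4 ccWwLlBb=8 ccWwLlbb=4 ccWwllBB=2 ccWwllBb=4 ccWwllbb=2 ccwwLLBB=1 ccwwLLBb=2 ccwwLLbb=1 ccwwLlBB=2 ccwwLlBb=4 ccwwLlbb=2 ccwwllBB=1 ccwwllBb=2 ccwwllbb=1
CCwwLlBB hits 2/256; gcd=2; 2÷2/256÷2 = 1/128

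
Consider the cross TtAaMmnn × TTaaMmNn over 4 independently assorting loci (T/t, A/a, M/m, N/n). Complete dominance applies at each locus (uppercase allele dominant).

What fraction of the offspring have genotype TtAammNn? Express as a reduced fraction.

P(TtAammNn) = 1/32

TtAaMmnn gametes: TAMn×2, TAmn×2, TaMn×2, Tamn×2, tAMn×2, tAmn×2, taMn×2, tamn×2
TTaaMmNn gametes: TaMN×4, TaMn×4, TamN×4, Tamn×4
TtAaMmnn×TTaaMmNn grid (16·16=256): TTAaMMNn=8 TTAaMMnn=8 TTAaMmNn=16 TTAaMmnn=16 TTAammNn=8 TTAammnn=8 TTaaMMNn=8 TTaaMMnn=8 TTaaMmNn=16 TTaaMmnn=16 TTaammNn=8 TTaammnn=8 TtAaMMNn=8 TtAaMMnn=8 TtAaMmNn=16 TtAaMmnn=16 TtAammNn=8 TtAammnn=8 TtaaMMNn=8 TtaaMMnn=8 TtaaMmNn=16 TtaaMmnn=16 TtaammNn=8 Ttaammnn=8
TtAammNn hits 8/256; gcd=8; 8÷8/256÷8 = 1/32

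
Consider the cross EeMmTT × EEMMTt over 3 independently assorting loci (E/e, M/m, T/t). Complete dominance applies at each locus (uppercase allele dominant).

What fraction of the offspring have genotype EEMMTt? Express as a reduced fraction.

EeMmTT gametes: EMT×2, EmT×2, eMT×2, emT×2
EEMMTt gametes: EMT×4, EMt×4
EeMmTT×EEMMTt grid (8·8=64): EEMMTT=8 EEMMTt=8 EEMmTT=8 EEMmTt=8 EeMMTT=8 EeMMTt=8 EeMmTT=8 EeMmTt=8
EEMMTt hits 8/64; gcd=8; 8÷8/64÷8 = 1/8

P(EEMMTt) = 1/8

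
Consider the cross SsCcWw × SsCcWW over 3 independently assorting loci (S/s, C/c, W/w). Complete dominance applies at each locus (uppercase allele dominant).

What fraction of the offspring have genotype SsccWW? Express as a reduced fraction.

P(SsccWW) = 1/16

SsCcWw gametes: SCW×1, SCw×1, ScW×1, Scw×1, sCW×1, sCw×1, scW×1, scw×1
SsCcWW gametes: SCW×2, ScW×2, sCW×2, scW×2
SsCcWw×SsCcWW grid (8·8=64): SSCCWW=2 SSCCWw=2 SSCcWW=4 SSCcWw=4 SSccWW=2 SSccWw=2 SsCCWW=4 SsCCWw=4 SsCcWW=8 SsCcWw=8 SsccWW=4 SsccWw=4 ssCCWW=2 ssCCWw=2 ssCcWW=4 ssCcWw=4 ssccWW=2 ssccWw=2
SsccWW hits 4/64; gcd=4; 4÷4/64÷4 = 1/16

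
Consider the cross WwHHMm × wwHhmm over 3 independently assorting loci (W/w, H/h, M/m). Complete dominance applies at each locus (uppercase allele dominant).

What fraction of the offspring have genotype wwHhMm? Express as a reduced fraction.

P(wwHhMm) = 1/8

WwHHMm gametes: WHM×2, WHm×2, wHM×2, wHm×2
wwHhmm gametes: wHm×4, whm×4
WwHHMm×wwHhmm grid (8·8=64): WwHHMm=8 WwHHmm=8 WwHhMm=8 WwHhmm=8 wwHHMm=8 wwHHmm=8 wwHhMm=8 wwHhmm=8
wwHhMm hits 8/64; gcd=8; 8÷8/64÷8 = 1/8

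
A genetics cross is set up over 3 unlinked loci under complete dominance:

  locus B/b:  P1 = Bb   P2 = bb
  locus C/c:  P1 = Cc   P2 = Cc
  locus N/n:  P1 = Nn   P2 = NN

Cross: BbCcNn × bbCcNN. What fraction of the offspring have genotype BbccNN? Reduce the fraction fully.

P(BbccNN) = 1/16

BbCcNn gametes: BCN×1, BCn×1, BcN×1, Bcn×1, bCN×1, bCn×1, bcN×1, bcn×1
bbCcNN gametes: bCN×4, bcN×4
BbCcNn×bbCcNN grid (8·8=64): BbCCNN=4 BbCCNn=4 BbCcNN=8 BbCcNn=8 BbccNN=4 BbccNn=4 bbCCNN=4 bbCCNn=4 bbCcNN=8 bbCcNn=8 bbccNN=4 bbccNn=4
BbccNN hits 4/64; gcd=4; 4÷4/64÷4 = 1/16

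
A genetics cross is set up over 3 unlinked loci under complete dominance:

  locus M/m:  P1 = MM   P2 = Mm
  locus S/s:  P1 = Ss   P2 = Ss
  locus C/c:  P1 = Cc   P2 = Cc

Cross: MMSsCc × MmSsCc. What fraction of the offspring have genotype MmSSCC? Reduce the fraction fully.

P(MmSSCC) = 1/32

MMSsCc gametes: MSC×2, MSc×2, MsC×2, Msc×2
MmSsCc gametes: MSC×1, MSc×1, MsC×1, Msc×1, mSC×1, mSc×1, msC×1, msc×1
MMSsCc×MmSsCc grid (8·8=64): MMSSCC=2 MMSSCc=4 MMSScc=2 MMSsCC=4 MMSsCc=8 MMSscc=4 MMssCC=2 MMssCc=4 MMsscc=2 MmSSCC=2 MmSSCc=4 MmSScc=2 MmSsCC=4 MmSsCc=8 MmSscc=4 MmssCC=2 MmssCc=4 Mmsscc=2
MmSSCC hits 2/64; gcd=2; 2÷2/64÷2 = 1/32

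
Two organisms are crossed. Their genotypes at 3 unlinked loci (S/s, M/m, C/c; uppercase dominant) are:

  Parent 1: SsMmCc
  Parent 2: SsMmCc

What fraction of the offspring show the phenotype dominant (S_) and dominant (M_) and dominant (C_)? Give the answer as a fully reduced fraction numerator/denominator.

P(S_ M_ C_) = 27/64

SsMmCc gametes: SMC×1, SMc×1, SmC×1, Smc×1, sMC×1, sMc×1, smC×1, smc×1
SsMmCc gametes: SMC×1, SMc×1, SmC×1, Smc×1, sMC×1, sMc×1, smC×1, smc×1
SsMmCc×SsMmCc grid (8·8=64): SSMMCC=1 SSMMCc=2 SSMMcc=1 SSMmCC=2 SSMmCc=4 SSMmcc=2 SSmmCC=1 SSmmCc=2 SSmmcc=1 SsMMCC=2 SsMMCc=4 SsMMcc=2 SsMmCC=4 SsMmCc=8 SsMmcc=4 SsmmCC=2 SsmmCc=4 Ssmmcc=2 ssMMCC=1 ssMMCc=2 ssMMcc=1 ssMmCC=2 ssMmCc=4 ssMmcc=2 ssmmCC=1 ssmmCc=2 ssmmcc=1
S_ M_ C_ hits 27/64; gcd=1; 27÷1/64÷1 = 27/64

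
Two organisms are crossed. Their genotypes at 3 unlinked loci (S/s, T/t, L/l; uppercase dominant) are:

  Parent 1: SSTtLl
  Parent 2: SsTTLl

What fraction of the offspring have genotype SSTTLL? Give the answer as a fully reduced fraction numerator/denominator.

P(SSTTLL) = 1/16

SSTtLl gametes: STL×2, STl×2, StL×2, Stl×2
SsTTLl gametes: STL×2, STl×2, sTL×2, sTl×2
SSTtLl×SsTTLl grid (8·8=64): SSTTLL=4 SSTTLl=8 SSTTll=4 SSTtLL=4 SSTtLl=8 SSTtll=4 SsTTLL=4 SsTTLl=8 SsTTll=4 SsTtLL=4 SsTtLl=8 SsTtll=4
SSTTLL hits 4/64; gcd=4; 4÷4/64÷4 = 1/16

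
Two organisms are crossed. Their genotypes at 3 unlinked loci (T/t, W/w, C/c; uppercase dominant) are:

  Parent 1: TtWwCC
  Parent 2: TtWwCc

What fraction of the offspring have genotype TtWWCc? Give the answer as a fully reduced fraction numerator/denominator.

P(TtWWCc) = 1/16

TtWwCC gametes: TWC×2, TwC×2, tWC×2, twC×2
TtWwCc gametes: TWC×1, TWc×1, TwC×1, Twc×1, tWC×1, tWc×1, twC×1, twc×1
TtWwCC×TtWwCc grid (8·8=64): TTWWCC=2 TTWWCc=2 TTWwCC=4 TTWwCc=4 TTwwCC=2 TTwwCc=2 TtWWCC=4 TtWWCc=4 TtWwCC=8 TtWwCc=8 TtwwCC=4 TtwwCc=4 ttWWCC=2 ttWWCc=2 ttWwCC=4 ttWwCc=4 ttwwCC=2 ttwwCc=2
TtWWCc hits 4/64; gcd=4; 4÷4/64÷4 = 1/16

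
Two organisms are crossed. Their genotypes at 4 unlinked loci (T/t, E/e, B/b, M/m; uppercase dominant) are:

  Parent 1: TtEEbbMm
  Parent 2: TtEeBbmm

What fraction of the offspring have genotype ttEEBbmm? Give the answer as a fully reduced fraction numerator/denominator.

TtEEbbMm gametes: TEbM×4, TEbm×4, tEbM×4, tEbm×4
TtEeBbmm gametes: TEBm×2, TEbm×2, TeBm×2, Tebm×2, tEBm×2, tEbm×2, teBm×2, tebm×2
TtEEbbMm×TtEeBbmm grid (16·16=256): TTEEBbMm=8 TTEEBbmm=8 TTEEbbMm=8 TTEEbbmm=8 TTEeBbMm=8 TTEeBbmm=8 TTEebbMm=8 TTEebbmm=8 TtEEBbMm=16 TtEEBbmm=16 TtEEbbMm=16 TtEEbbmm=16 TtEeBbMm=16 TtEeBbmm=16 TtEebbMm=16 TtEebbmm=16 ttEEBbMm=8 ttEEBbmm=8 ttEEbbMm=8 ttEEbbmm=8 ttEeBbMm=8 ttEeBbmm=8 ttEebbMm=8 ttEebbmm=8
ttEEBbmm hits 8/256; gcd=8; 8÷8/256÷8 = 1/32

P(ttEEBbmm) = 1/32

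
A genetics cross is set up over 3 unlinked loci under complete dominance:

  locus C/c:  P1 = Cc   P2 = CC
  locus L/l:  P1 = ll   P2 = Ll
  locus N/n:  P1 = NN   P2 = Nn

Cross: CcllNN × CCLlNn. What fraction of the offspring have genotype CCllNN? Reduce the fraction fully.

P(CCllNN) = 1/8

CcllNN gametes: ClN×4, clN×4
CCLlNn gametes: CLN×2, CLn×2, ClN×2, Cln×2
CcllNN×CCLlNn grid (8·8=64): CCLlNN=8 CCLlNn=8 CCllNN=8 CCllNn=8 CcLlNN=8 CcLlNn=8 CcllNN=8 CcllNn=8
CCllNN hits 8/64; gcd=8; 8÷8/64÷8 = 1/8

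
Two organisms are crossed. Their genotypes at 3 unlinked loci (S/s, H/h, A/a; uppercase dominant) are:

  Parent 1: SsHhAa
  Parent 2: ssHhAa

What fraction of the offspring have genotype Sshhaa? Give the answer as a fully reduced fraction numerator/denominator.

P(Sshhaa) = 1/32

SsHhAa gametes: SHA×1, SHa×1, ShA×1, Sha×1, sHA×1, sHa×1, shA×1, sha×1
ssHhAa gametes: sHA×2, sHa×2, shA×2, sha×2
SsHhAa×ssHhAa grid (8·8=64): SsHHAA=2 SsHHAa=4 SsHHaa=2 SsHhAA=4 SsHhAa=8 SsHhaa=4 SshhAA=2 SshhAa=4 Sshhaa=2 ssHHAA=2 ssHHAa=4 ssHHaa=2 ssHhAA=4 ssHhAa=8 ssHhaa=4 sshhAA=2 sshhAa=4 sshhaa=2
Sshhaa hits 2/64; gcd=2; 2÷2/64÷2 = 1/32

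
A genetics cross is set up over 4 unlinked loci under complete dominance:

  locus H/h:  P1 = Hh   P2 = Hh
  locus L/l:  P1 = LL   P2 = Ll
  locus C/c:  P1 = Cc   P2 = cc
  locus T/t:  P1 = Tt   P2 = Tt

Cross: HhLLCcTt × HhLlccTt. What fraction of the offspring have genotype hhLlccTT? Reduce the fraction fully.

P(hhLlccTT) = 1/64

HhLLCcTt gametes: HLCT×2, HLCt×2, HLcT×2, HLct×2, hLCT×2, hLCt×2, hLcT×2, hLct×2
HhLlccTt gametes: HLcT×2, HLct×2, HlcT×2, Hlct×2, hLcT×2, hLct×2, hlcT×2, hlct×2
HhLLCcTt×HhLlccTt grid (16·16=256): HHLLCcTT=4 HHLLCcTt=8 HHLLCctt=4 HHLLccTT=4 HHLLccTt=8 HHLLcctt=4 HHLlCcTT=4 HHLlCcTt=8 HHLlCctt=4 HHLlccTT=4 HHLlccTt=8 HHLlcctt=4 HhLLCcTT=8 HhLLCcTt=16 HhLLCctt=8 HhLLccTT=8 HhLLccTt=16 HhLLcctt=8 HhLlCcTT=8 HhLlCcTt=16 HhLlCctt=8 HhLlccTT=8 HhLlccTt=16 HhLlcctt=8 hhLLCcTT=4 hhLLCcTt=8 hhLLCctt=4 hhLLccTT=4 hhLLccTt=8 hhLLcctt=4 hhLlCcTT=4 hhLlCcTt=8 hhLlCctt=4 hhLlccTT=4 hhLlccTt=8 hhLlcctt=4
hhLlccTT hits 4/256; gcd=4; 4÷4/256÷4 = 1/64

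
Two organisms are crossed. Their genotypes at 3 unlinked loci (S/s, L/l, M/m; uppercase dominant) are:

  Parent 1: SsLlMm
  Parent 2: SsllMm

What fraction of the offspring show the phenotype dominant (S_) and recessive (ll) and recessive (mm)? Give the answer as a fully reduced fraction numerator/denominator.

P(S_ ll mm) = 3/32

SsLlMm gametes: SLM×1, SLm×1, SlM×1, Slm×1, sLM×1, sLm×1, slM×1, slm×1
SsllMm gametes: SlM×2, Slm×2, slM×2, slm×2
SsLlMm×SsllMm grid (8·8=64): SSLlMM=2 SSLlMm=4 SSLlmm=2 SSllMM=2 SSllMm=4 SSllmm=2 SsLlMM=4 SsLlMm=8 SsLlmm=4 SsllMM=4 SsllMm=8 Ssllmm=4 ssLlMM=2 ssLlMm=4 ssLlmm=2 ssllMM=2 ssllMm=4 ssllmm=2
S_ ll mm hits 6/64; gcd=2; 6÷2/64÷2 = 3/32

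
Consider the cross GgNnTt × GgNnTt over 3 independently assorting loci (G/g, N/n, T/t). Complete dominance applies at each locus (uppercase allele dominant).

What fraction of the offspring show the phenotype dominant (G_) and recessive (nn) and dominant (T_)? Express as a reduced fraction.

P(G_ nn T_) = 9/64

GgNnTt gametes: GNT×1, GNt×1, GnT×1, Gnt×1, gNT×1, gNt×1, gnT×1, gnt×1
GgNnTt gametes: GNT×1, GNt×1, GnT×1, Gnt×1, gNT×1, gNt×1, gnT×1, gnt×1
GgNnTt×GgNnTt grid (8·8=64): GGNNTT=1 GGNNTt=2 GGNNtt=1 GGNnTT=2 GGNnTt=4 GGNntt=2 GGnnTT=1 GGnnTt=2 GGnntt=1 GgNNTT=2 GgNNTt=4 GgNNtt=2 GgNnTT=4 GgNnTt=8 GgNntt=4 GgnnTT=2 GgnnTt=4 Ggnntt=2 ggNNTT=1 ggNNTt=2 ggNNtt=1 ggNnTT=2 ggNnTt=4 ggNntt=2 ggnnTT=1 ggnnTt=2 ggnntt=1
G_ nn T_ hits 9/64; gcd=1; 9÷1/64÷1 = 9/64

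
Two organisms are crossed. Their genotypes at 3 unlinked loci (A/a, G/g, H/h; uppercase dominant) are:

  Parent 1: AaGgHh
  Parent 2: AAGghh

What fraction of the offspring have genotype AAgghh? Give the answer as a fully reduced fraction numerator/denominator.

AaGgHh gametes: AGH×1, AGh×1, AgH×1, Agh×1, aGH×1, aGh×1, agH×1, agh×1
AAGghh gametes: AGh×4, Agh×4
AaGgHh×AAGghh grid (8·8=64): AAGGHh=4 AAGGhh=4 AAGgHh=8 AAGghh=8 AAggHh=4 AAgghh=4 AaGGHh=4 AaGGhh=4 AaGgHh=8 AaGghh=8 AaggHh=4 Aagghh=4
AAgghh hits 4/64; gcd=4; 4÷4/64÷4 = 1/16

P(AAgghh) = 1/16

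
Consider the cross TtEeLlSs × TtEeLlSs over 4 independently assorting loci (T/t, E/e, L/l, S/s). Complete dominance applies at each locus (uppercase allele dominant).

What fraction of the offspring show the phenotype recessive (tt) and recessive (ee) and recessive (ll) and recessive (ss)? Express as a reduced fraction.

TtEeLlSs gametes: TELS×1, TELs×1, TElS×1, TEls×1, TeLS×1, TeLs×1, TelS×1, Tels×1, tELS×1, tELs×1, tElS×1, tEls×1, teLS×1, teLs×1, telS×1, tels×1
TtEeLlSs gametes: TELS×1, TELs×1, TElS×1, TEls×1, TeLS×1, TeLs×1, TelS×1, Tels×1, tELS×1, tELs×1, tElS×1, tEls×1, teLS×1, teLs×1, telS×1, tels×1
TtEeLlSs×TtEeLlSs grid (16·16=256): TTEELLSS=1 TTEELLSs=2 TTEELLss=1 TTEELlSS=2 TTEELlSs=4 TTEELlss=2 TTEEllSS=1 TTEEllSs=2 TTEEllss=1 TTEeLLSS=2 TTEeLLSs=4 TTEeLLss=2 TTEeLlSS=4 TTEeLlSs=8 TTEeLlss=4 TTEellSS=2 TTEellSs=4 TTEellss=2 TTeeLLSS=1 TTeeLLSs=2 TTeeLLss=1 TTeeLlSS=2 TTeeLlSs=4 TTeeLlss=2 TTeellSS=1 TTeellSs=2 TTeellss=1 TtEELLSS=2 TtEELLSs=4 TtEELLss=2 TtEELlSS=4 TtEELlSs=8 TtEELlss=4 TtEEllSS=2 TtEEllSs=4 TtEEllss=2 TtEeLLSS=4 TtEeLLSs=8 TtEeLLss=4 TtEeLlSS=8 TtEeLlSs=16 TtEeLlss=8 TtEellSS=4 TtEellSs=8 TtEellss=4 TteeLLSS=2 TteeLLSs=4 TteeLLss=2 TteeLlSS=4 TteeLlSs=8 TteeLlss=4 TteellSS=2 TteellSs=4 Tteellss=2 ttEELLSS=1 ttEELLSs=2 ttEELLss=1 ttEELlSS=2 ttEELlSs=4 ttEELlss=2 ttEEllSS=1 ttEEllSs=2 ttEEllss=1 ttEeLLSS=2 ttEeLLSs=4 ttEeLLss=2 ttEeLlSS=4 ttEeLlSs=8 ttEeLlss=4 ttEellSS=2 ttEellSs=4 ttEellss=2 tteeLLSS=1 tteeLLSs=2 tteeLLss=1 tteeLlSS=2 tteeLlSs=4 tteeLlss=2 tteellSS=1 tteellSs=2 tteellss=1
tt ee ll ss hits 1/256; gcd=1; 1÷1/256÷1 = 1/256

P(tt ee ll ss) = 1/256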